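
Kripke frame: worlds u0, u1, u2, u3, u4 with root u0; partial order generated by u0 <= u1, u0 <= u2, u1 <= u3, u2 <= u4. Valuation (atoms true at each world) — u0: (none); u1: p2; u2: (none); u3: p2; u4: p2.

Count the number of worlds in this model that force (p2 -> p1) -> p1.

u0: forces it.
u1: forces it.
u2: forces it.
u3: forces it.
u4: forces it.
Worlds forcing the formula: {u0, u1, u2, u3, u4}.

5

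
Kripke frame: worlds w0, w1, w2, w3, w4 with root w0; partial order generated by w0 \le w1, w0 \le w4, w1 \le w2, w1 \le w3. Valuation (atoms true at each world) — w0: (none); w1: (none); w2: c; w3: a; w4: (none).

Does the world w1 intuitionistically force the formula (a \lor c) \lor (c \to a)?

No

w1 \nVdash (a \lor c) \lor (c \to a): neither disjunct is forced at w1.
w1 \nVdash a \lor c: neither disjunct is forced at w1.
w1 lacks atom a, so w1 \nVdash a.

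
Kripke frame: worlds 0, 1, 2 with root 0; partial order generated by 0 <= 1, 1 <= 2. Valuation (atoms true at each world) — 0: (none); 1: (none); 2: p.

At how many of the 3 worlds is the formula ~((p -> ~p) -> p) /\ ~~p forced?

0

0: does not force it — 0 ||-/- ~((p -> ~p) -> p) /\ ~~p since 0 fails ~((p -> ~p) -> p).
1: does not force it.
2: does not force it.
Worlds forcing the formula: { }.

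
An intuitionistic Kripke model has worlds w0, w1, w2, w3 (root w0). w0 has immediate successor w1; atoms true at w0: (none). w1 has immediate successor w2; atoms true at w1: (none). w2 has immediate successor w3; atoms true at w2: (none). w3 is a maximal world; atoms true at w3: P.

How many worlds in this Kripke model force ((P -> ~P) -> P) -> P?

1

w0: does not force it — w0 ||-/- ((P -> ~P) -> P) -> P: already at w0 itself, w0 ||- (P -> ~P) -> P but w0 ||-/- P.
w1: does not force it — w1 ||-/- ((P -> ~P) -> P) -> P: already at w1 itself, w1 ||- (P -> ~P) -> P but w1 ||-/- P.
w2: does not force it — w2 ||-/- ((P -> ~P) -> P) -> P: already at w2 itself, w2 ||- (P -> ~P) -> P but w2 ||-/- P.
w3: forces it.
Worlds forcing the formula: {w3}.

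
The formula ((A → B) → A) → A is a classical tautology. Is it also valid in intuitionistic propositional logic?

This is Peirce's law, which is not intuitionistically valid.
A Kripke countermodel: worlds a, b; order generated by a ≤ b; atoms true at each world — a:{}; b:{A}.
a ⊮ ((A → B) → A) → A: already at a itself, a ⊩ (A → B) → A but a ⊮ A.
a lacks atom A, so a ⊮ A.
So the root a does not force the formula.

No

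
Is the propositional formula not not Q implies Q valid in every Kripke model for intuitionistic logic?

This is double-negation elimination, which is not intuitionistically valid.
A Kripke countermodel: worlds u0, u1; order generated by u0 <= u1; atoms true at each world — u0:{}; u1:{Q}.
u0 does not force not not Q implies Q: already at u0 itself, u0 forces not not Q but u0 does not force Q.
u0 lacks atom Q, so u0 does not force Q.
So the root u0 does not force the formula.

No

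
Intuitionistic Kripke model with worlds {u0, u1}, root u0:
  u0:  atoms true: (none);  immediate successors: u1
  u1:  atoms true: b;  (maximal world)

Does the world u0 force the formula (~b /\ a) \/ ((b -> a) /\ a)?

u0 ||-/- (~b /\ a) \/ ((b -> a) /\ a): neither disjunct is forced at u0.
u0 ||-/- ~b /\ a since u0 fails ~b.

No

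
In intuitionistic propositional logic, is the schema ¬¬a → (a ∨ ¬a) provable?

This is a variant of double-negation elimination (deriving excluded middle from double negation), which is not intuitionistically valid.
A Kripke countermodel: worlds 0, 1; order generated by 0 ≤ 1; atoms true at each world — 0:{}; 1:{a}.
0 ⊮ ¬¬a → (a ∨ ¬a): already at 0 itself, 0 ⊩ ¬¬a but 0 ⊮ a ∨ ¬a.
0 ⊮ a ∨ ¬a: neither disjunct is forced at 0.
0 lacks atom a, so 0 ⊮ a.
So the root 0 does not force the formula.

No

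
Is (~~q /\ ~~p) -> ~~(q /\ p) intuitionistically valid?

Yes

This is the distribution of double negation over conjunction, which is intuitionistically derivable.
Assume ~~q, ~~p, and ~(q /\ p). From q we'd get ~p (since q /\ p is refuted), contradicting ~~p; so ~q, contradicting ~~q.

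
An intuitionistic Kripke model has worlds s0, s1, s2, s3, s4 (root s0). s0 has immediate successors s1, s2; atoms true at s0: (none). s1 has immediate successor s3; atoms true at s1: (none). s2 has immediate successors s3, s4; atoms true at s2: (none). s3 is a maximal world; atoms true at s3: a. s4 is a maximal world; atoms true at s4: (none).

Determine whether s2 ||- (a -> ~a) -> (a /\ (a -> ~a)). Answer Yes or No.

No

s2 ||-/- (a -> ~a) -> (a /\ (a -> ~a)): at the accessible world s4, s4 ||- a -> ~a but s4 ||-/- a /\ (a -> ~a).
s4 ||-/- a /\ (a -> ~a) since s4 fails a.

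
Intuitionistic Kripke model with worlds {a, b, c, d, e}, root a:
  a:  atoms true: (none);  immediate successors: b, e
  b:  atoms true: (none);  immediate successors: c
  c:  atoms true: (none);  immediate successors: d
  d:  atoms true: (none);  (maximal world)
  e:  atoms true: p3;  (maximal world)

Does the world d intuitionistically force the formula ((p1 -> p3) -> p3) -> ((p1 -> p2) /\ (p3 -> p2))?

d ||- ((p1 -> p3) -> p3) -> ((p1 -> p2) /\ (p3 -> p2)) vacuously: no world accessible from d forces the antecedent (p1 -> p3) -> p3.

Yes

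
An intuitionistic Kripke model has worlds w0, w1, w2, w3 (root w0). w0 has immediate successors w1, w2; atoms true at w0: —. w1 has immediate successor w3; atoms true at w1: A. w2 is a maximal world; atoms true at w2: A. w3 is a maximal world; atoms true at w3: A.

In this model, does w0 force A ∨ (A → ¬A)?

w0 ⊮ A ∨ (A → ¬A): neither disjunct is forced at w0.
w0 lacks atom A, so w0 ⊮ A.

No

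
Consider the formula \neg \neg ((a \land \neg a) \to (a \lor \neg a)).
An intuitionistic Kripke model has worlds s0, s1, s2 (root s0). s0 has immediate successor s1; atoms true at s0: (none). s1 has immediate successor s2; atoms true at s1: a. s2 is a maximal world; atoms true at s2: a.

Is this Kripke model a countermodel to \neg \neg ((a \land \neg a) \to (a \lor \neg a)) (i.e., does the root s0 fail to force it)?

No

s0 \Vdash \neg \neg ((a \land \neg a) \to (a \lor \neg a)): no world accessible from s0 forces \neg ((a \land \neg a) \to (a \lor \neg a)).
So the root s0 forces \neg \neg ((a \land \neg a) \to (a \lor \neg a)); the model is not a countermodel.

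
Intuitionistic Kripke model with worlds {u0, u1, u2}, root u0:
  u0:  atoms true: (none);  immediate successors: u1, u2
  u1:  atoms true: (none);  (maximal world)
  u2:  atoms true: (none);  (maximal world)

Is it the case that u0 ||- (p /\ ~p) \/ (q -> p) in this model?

Yes

u0 ||- (p /\ ~p) \/ (q -> p) via the disjunct q -> p.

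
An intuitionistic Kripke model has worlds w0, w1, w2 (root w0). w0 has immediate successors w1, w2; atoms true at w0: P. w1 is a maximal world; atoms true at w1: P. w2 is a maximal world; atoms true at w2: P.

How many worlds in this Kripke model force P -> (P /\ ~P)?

w0: does not force it — w0 ||-/- P -> (P /\ ~P): already at w0 itself, w0 ||- P but w0 ||-/- P /\ ~P.
w1: does not force it.
w2: does not force it.
Worlds forcing the formula: { }.

0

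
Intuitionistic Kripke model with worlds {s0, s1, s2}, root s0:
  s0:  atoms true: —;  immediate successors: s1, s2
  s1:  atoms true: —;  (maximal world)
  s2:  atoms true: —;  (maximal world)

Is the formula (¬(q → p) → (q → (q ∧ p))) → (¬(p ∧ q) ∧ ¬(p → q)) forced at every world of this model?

Not every world: s0 ⊮ (¬(q → p) → (q → (q ∧ p))) → (¬(p ∧ q) ∧ ¬(p → q)).
s0 ⊮ (¬(q → p) → (q → (q ∧ p))) → (¬(p ∧ q) ∧ ¬(p → q)): already at s0 itself, s0 ⊩ ¬(q → p) → (q → (q ∧ p)) but s0 ⊮ ¬(p ∧ q) ∧ ¬(p → q).
s0 ⊮ ¬(p ∧ q) ∧ ¬(p → q) since s0 fails ¬(p → q).

No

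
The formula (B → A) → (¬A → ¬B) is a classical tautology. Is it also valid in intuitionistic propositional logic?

This is the forward direction of contraposition, which is intuitionistically derivable.
Assume B → A and ¬A. If B held then A would follow, contradicting ¬A; so ¬B.

Yes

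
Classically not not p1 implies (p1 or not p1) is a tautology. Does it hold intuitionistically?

This is a variant of double-negation elimination (deriving excluded middle from double negation), which is not intuitionistically valid.
A Kripke countermodel: worlds 0, 1; order generated by 0 <= 1; atoms true at each world — 0:{}; 1:{p1}.
0 does not force not not p1 implies (p1 or not p1): already at 0 itself, 0 forces not not p1 but 0 does not force p1 or not p1.
0 does not force p1 or not p1: neither disjunct is forced at 0.
0 lacks atom p1, so 0 does not force p1.
So the root 0 does not force the formula.

No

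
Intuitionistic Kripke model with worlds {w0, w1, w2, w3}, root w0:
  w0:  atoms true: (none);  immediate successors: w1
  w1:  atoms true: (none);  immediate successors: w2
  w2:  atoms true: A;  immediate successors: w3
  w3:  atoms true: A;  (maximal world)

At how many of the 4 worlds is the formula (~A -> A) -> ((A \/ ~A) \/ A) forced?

w0: does not force it — w0 ||-/- (~A -> A) -> ((A \/ ~A) \/ A): already at w0 itself, w0 ||- ~A -> A but w0 ||-/- (A \/ ~A) \/ A.
w1: does not force it.
w2: forces it.
w3: forces it.
Worlds forcing the formula: {w2, w3}.

2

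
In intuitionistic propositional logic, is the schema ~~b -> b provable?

This is double-negation elimination, which is not intuitionistically valid.
A Kripke countermodel: worlds w0, w1; order generated by w0 <= w1; atoms true at each world — w0:{}; w1:{b}.
w0 ||-/- ~~b -> b: already at w0 itself, w0 ||- ~~b but w0 ||-/- b.
w0 lacks atom b, so w0 ||-/- b.
So the root w0 does not force the formula.

No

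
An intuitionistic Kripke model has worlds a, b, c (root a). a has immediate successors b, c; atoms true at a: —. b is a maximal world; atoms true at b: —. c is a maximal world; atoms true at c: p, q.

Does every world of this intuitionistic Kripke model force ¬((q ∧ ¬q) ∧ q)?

a ⊩ ¬((q ∧ ¬q) ∧ q): no world accessible from a forces (q ∧ ¬q) ∧ q.
Since the root a forces ¬((q ∧ ¬q) ∧ q) and forcing is persistent (monotone upward), every world forces it.

Yes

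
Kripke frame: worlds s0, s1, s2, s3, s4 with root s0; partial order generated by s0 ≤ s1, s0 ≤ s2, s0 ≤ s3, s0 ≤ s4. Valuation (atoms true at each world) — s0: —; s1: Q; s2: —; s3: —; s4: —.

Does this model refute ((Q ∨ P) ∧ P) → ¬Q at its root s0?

s0 ⊩ ((Q ∨ P) ∧ P) → ¬Q vacuously: no world accessible from s0 forces the antecedent (Q ∨ P) ∧ P.
So the root s0 forces ((Q ∨ P) ∧ P) → ¬Q; the model is not a countermodel.

No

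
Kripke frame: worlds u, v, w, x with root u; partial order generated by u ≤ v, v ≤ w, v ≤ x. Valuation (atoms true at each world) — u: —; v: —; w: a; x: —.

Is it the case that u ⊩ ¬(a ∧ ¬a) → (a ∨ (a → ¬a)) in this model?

No

u ⊮ ¬(a ∧ ¬a) → (a ∨ (a → ¬a)): already at u itself, u ⊩ ¬(a ∧ ¬a) but u ⊮ a ∨ (a → ¬a).
u ⊮ a ∨ (a → ¬a): neither disjunct is forced at u.
u lacks atom a, so u ⊮ a.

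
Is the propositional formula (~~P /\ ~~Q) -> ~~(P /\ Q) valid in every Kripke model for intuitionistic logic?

Yes

This is the distribution of double negation over conjunction, which is intuitionistically derivable.
Assume ~~P, ~~Q, and ~(P /\ Q). From P we'd get ~Q (since P /\ Q is refuted), contradicting ~~Q; so ~P, contradicting ~~P.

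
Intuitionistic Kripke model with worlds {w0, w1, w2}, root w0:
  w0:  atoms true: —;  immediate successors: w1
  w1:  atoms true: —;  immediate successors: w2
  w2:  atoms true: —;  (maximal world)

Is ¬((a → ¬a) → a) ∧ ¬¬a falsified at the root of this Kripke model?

Yes

w0 ⊮ ¬((a → ¬a) → a) ∧ ¬¬a since w0 fails ¬¬a.
So the root w0 does not force ¬((a → ¬a) → a) ∧ ¬¬a; the model is a countermodel.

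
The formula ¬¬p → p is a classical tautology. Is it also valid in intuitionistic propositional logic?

This is double-negation elimination, which is not intuitionistically valid.
A Kripke countermodel: worlds s0, s1; order generated by s0 ≤ s1; atoms true at each world — s0:{}; s1:{p}.
s0 ⊮ ¬¬p → p: already at s0 itself, s0 ⊩ ¬¬p but s0 ⊮ p.
s0 lacks atom p, so s0 ⊮ p.
So the root s0 does not force the formula.

No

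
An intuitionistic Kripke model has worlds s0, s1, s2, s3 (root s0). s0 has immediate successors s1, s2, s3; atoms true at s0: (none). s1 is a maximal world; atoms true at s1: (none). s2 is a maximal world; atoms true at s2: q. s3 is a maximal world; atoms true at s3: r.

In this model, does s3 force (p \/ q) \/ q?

No

s3 ||-/- (p \/ q) \/ q: neither disjunct is forced at s3.
s3 ||-/- p \/ q: neither disjunct is forced at s3.
s3 lacks atom p, so s3 ||-/- p.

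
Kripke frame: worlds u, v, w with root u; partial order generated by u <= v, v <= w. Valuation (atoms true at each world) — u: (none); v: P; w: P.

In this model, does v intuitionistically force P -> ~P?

No

v ||-/- P -> ~P: already at v itself, v ||- P but v ||-/- ~P.
v ||-/- ~P since v is accessible from v and v ||- P.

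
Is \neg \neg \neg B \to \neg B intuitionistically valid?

This is triple-negation reduction, which is intuitionistically derivable.
Assume \neg \neg \neg B and suppose B. Then \neg \neg B (double-negation introduction), contradicting \neg \neg \neg B. So \neg B.

Yes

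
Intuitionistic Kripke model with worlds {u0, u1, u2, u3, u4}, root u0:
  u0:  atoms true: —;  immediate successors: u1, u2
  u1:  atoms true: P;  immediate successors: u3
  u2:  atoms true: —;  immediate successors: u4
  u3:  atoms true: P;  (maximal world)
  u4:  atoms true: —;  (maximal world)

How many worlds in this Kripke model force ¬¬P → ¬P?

u0: does not force it — u0 ⊮ ¬¬P → ¬P: at the accessible world u1, u1 ⊩ ¬¬P but u1 ⊮ ¬P.
u1: does not force it.
u2: forces it.
u3: does not force it.
u4: forces it.
Worlds forcing the formula: {u2, u4}.

2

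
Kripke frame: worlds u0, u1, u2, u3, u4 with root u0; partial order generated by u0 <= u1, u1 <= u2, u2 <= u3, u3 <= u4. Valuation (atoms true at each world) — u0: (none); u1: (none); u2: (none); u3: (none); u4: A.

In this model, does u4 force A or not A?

Yes

u4 forces A or not A via the disjunct A.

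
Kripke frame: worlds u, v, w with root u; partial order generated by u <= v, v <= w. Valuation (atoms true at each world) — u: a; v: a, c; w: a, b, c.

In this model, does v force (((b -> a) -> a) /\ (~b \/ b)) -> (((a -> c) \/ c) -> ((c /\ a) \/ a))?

v ||- (((b -> a) -> a) /\ (~b \/ b)) -> (((a -> c) \/ c) -> ((c /\ a) \/ a)): every world accessible from v that forces ((b -> a) -> a) /\ (~b \/ b) (namely w) also forces ((a -> c) \/ c) -> ((c /\ a) \/ a).

Yes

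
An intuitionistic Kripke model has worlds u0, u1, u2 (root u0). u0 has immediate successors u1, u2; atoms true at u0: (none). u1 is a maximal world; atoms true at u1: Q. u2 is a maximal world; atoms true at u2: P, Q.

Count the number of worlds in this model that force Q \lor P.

u0: does not force it — u0 \nVdash Q \lor P: neither disjunct is forced at u0.
u1: forces it.
u2: forces it.
Worlds forcing the formula: {u1, u2}.

2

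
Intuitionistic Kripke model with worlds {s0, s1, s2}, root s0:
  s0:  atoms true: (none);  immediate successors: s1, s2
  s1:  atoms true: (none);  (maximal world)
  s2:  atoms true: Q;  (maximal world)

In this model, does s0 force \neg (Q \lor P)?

No

s0 \nVdash \neg (Q \lor P) since s2 is accessible from s0 and s2 \Vdash Q \lor P.
s2 \Vdash Q \lor P via the disjunct Q.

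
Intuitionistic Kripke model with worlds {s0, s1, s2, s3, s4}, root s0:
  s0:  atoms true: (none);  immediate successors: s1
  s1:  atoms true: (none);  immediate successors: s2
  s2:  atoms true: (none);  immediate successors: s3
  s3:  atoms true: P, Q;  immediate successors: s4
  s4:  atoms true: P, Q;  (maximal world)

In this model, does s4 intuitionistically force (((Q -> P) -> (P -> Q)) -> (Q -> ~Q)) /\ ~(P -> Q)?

No

s4 ||-/- (((Q -> P) -> (P -> Q)) -> (Q -> ~Q)) /\ ~(P -> Q) since s4 fails ((Q -> P) -> (P -> Q)) -> (Q -> ~Q).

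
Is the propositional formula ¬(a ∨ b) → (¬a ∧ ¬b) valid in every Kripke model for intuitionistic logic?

This is a constructively valid De Morgan direction (negated disjunction to conjunction of negations), which is intuitionistically derivable.
From ¬(a ∨ b): if a held then a ∨ b would, contradiction — so ¬a; similarly ¬b.

Yes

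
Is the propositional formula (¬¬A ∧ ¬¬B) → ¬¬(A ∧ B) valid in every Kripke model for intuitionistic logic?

This is the distribution of double negation over conjunction, which is intuitionistically derivable.
Assume ¬¬A, ¬¬B, and ¬(A ∧ B). From A we'd get ¬B (since A ∧ B is refuted), contradicting ¬¬B; so ¬A, contradicting ¬¬A.

Yes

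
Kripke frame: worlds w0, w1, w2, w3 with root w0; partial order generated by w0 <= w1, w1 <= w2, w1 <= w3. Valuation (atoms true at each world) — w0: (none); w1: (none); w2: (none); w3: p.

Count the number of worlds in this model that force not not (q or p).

1

w0: does not force it — w0 does not force not not (q or p) since w2 is accessible from w0 and w2 forces not (q or p).
w1: does not force it.
w2: does not force it.
w3: forces it.
Worlds forcing the formula: {w3}.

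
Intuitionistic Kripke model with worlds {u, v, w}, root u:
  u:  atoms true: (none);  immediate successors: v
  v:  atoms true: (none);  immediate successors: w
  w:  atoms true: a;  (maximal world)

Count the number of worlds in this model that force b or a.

u: does not force it — u does not force b or a: neither disjunct is forced at u.
v: does not force it — v does not force b or a: neither disjunct is forced at v.
w: forces it.
Worlds forcing the formula: {w}.

1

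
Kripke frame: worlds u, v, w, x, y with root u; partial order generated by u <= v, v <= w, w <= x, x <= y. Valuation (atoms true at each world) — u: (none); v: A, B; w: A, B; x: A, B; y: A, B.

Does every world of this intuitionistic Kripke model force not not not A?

Not every world: u does not force not not not A.
u does not force not not not A since u is accessible from u and u forces not not A.
u forces not not A: no world accessible from u forces not A.

No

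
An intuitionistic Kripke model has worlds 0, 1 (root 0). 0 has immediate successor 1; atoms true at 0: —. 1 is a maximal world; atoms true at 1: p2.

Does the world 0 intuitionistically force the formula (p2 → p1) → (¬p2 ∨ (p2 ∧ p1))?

Yes

0 ⊩ (p2 → p1) → (¬p2 ∨ (p2 ∧ p1)) vacuously: no world accessible from 0 forces the antecedent p2 → p1.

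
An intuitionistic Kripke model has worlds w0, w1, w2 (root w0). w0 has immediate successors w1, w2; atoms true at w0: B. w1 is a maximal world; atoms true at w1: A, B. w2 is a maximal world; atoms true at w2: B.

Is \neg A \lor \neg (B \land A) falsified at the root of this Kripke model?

Yes

w0 \nVdash \neg A \lor \neg (B \land A): neither disjunct is forced at w0.
w0 \nVdash \neg A since w1 is accessible from w0 and w1 \Vdash A.
So the root w0 does not force \neg A \lor \neg (B \land A); the model is a countermodel.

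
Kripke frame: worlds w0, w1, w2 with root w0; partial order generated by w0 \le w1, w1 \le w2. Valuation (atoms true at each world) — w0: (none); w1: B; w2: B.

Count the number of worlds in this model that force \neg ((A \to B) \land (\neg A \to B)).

0

w0: does not force it — w0 \nVdash \neg ((A \to B) \land (\neg A \to B)) since w1 is accessible from w0 and w1 \Vdash (A \to B) \land (\neg A \to B).
w1: does not force it — w1 \nVdash \neg ((A \to B) \land (\neg A \to B)) since w1 is accessible from w1 and w1 \Vdash (A \to B) \land (\neg A \to B).
w2: does not force it.
Worlds forcing the formula: { }.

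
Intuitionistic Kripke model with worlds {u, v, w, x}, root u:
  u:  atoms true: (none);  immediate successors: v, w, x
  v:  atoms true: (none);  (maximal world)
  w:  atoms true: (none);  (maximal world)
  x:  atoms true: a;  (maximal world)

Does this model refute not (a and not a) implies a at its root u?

u does not force not (a and not a) implies a: already at u itself, u forces not (a and not a) but u does not force a.
u lacks atom a, so u does not force a.
So the root u does not force not (a and not a) implies a; the model is a countermodel.

Yes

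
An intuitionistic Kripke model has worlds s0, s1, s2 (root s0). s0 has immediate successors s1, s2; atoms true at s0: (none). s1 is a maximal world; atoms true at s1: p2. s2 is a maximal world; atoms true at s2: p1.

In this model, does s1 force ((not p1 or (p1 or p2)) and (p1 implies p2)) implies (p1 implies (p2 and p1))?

Yes

s1 forces ((not p1 or (p1 or p2)) and (p1 implies p2)) implies (p1 implies (p2 and p1)): every world accessible from s1 that forces (not p1 or (p1 or p2)) and (p1 implies p2) (namely s1) also forces p1 implies (p2 and p1).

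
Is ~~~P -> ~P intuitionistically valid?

Yes

This is triple-negation reduction, which is intuitionistically derivable.
Assume ~~~P and suppose P. Then ~~P (double-negation introduction), contradicting ~~~P. So ~P.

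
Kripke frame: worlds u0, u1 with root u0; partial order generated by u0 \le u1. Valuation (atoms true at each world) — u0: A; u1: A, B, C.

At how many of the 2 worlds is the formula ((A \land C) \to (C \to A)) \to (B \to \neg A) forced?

u0: does not force it — u0 \nVdash ((A \land C) \to (C \to A)) \to (B \to \neg A): already at u0 itself, u0 \Vdash (A \land C) \to (C \to A) but u0 \nVdash B \to \neg A.
u1: does not force it.
Worlds forcing the formula: { }.

0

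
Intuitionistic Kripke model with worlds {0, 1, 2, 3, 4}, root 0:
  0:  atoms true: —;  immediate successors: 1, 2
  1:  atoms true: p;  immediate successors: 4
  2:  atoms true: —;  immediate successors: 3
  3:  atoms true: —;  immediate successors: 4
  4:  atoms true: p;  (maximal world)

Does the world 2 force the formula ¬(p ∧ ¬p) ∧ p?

2 ⊮ ¬(p ∧ ¬p) ∧ p since 2 fails p.

No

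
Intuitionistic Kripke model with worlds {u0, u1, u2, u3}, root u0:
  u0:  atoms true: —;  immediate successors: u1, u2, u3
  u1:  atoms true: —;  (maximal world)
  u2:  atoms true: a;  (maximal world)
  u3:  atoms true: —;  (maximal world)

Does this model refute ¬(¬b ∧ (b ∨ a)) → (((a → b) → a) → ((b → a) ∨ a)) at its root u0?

u0 ⊩ ¬(¬b ∧ (b ∨ a)) → (((a → b) → a) → ((b → a) ∨ a)): every world accessible from u0 that forces ¬(¬b ∧ (b ∨ a)) (namely u1, u3) also forces ((a → b) → a) → ((b → a) ∨ a).
So the root u0 forces ¬(¬b ∧ (b ∨ a)) → (((a → b) → a) → ((b → a) ∨ a)); the model is not a countermodel.

No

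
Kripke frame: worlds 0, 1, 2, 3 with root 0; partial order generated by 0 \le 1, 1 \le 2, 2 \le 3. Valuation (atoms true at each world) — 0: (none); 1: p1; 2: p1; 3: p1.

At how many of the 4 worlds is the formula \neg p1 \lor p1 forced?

3

0: does not force it — 0 \nVdash \neg p1 \lor p1: neither disjunct is forced at 0.
1: forces it.
2: forces it.
3: forces it.
Worlds forcing the formula: {1, 2, 3}.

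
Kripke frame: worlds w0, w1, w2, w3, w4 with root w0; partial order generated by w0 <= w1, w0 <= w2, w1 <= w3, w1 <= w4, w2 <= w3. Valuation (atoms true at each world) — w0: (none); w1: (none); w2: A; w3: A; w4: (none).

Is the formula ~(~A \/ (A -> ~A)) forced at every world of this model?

No

Not every world: w0 ||-/- ~(~A \/ (A -> ~A)).
w0 ||-/- ~(~A \/ (A -> ~A)) since w4 is accessible from w0 and w4 ||- ~A \/ (A -> ~A).
w4 ||- ~A \/ (A -> ~A) via the disjunct ~A.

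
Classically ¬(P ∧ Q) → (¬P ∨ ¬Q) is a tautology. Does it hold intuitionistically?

No

This is the constructively invalid direction of De Morgan's law for conjunction, which is not intuitionistically valid.
A Kripke countermodel: worlds u0, u1, u2; order generated by u0 ≤ u1, u0 ≤ u2; atoms true at each world — u0:{}; u1:{P}; u2:{Q}.
u0 ⊮ ¬(P ∧ Q) → (¬P ∨ ¬Q): already at u0 itself, u0 ⊩ ¬(P ∧ Q) but u0 ⊮ ¬P ∨ ¬Q.
u0 ⊮ ¬P ∨ ¬Q: neither disjunct is forced at u0.
u0 ⊮ ¬P since u1 is accessible from u0 and u1 ⊩ P.
So the root u0 does not force the formula.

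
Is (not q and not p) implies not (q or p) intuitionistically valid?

This is a constructively valid De Morgan direction (conjunction of negations to negated disjunction), which is intuitionistically derivable.
If both not q and not p hold at a world, no accessible world forces q or forces p, so none forces q or p.

Yes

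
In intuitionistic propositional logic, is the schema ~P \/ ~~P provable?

No

This is the weak law of excluded middle, which is not intuitionistically valid.
A Kripke countermodel: worlds u, v, w; order generated by u <= v, u <= w; atoms true at each world — u:{}; v:{P}; w:{}.
u ||-/- ~P \/ ~~P: neither disjunct is forced at u.
u ||-/- ~P since v is accessible from u and v ||- P.
So the root u does not force the formula.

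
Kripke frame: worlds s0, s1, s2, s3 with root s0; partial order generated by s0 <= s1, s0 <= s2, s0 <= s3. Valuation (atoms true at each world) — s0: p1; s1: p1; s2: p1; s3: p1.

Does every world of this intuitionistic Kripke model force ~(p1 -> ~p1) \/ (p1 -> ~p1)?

s0 ||- ~(p1 -> ~p1) \/ (p1 -> ~p1) via the disjunct ~(p1 -> ~p1).
Since the root s0 forces ~(p1 -> ~p1) \/ (p1 -> ~p1) and forcing is persistent (monotone upward), every world forces it.

Yes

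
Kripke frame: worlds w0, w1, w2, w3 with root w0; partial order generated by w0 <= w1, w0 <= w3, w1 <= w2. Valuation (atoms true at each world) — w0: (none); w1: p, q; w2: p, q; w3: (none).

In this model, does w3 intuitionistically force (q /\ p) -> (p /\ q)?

w3 ||- (q /\ p) -> (p /\ q) vacuously: no world accessible from w3 forces the antecedent q /\ p.

Yes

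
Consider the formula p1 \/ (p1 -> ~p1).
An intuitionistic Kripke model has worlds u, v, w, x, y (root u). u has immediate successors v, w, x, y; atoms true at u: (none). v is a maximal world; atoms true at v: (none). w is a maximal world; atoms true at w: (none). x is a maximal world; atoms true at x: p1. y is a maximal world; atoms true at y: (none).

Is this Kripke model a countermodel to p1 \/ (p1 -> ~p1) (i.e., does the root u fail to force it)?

Yes

u ||-/- p1 \/ (p1 -> ~p1): neither disjunct is forced at u.
u lacks atom p1, so u ||-/- p1.
So the root u does not force p1 \/ (p1 -> ~p1); the model is a countermodel.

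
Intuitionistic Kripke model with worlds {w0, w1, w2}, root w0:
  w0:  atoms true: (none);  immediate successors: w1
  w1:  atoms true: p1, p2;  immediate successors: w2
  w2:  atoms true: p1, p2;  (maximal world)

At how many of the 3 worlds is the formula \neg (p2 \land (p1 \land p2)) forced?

0

w0: does not force it — w0 \nVdash \neg (p2 \land (p1 \land p2)) since w1 is accessible from w0 and w1 \Vdash p2 \land (p1 \land p2).
w1: does not force it — w1 \nVdash \neg (p2 \land (p1 \land p2)) since w1 is accessible from w1 and w1 \Vdash p2 \land (p1 \land p2).
w2: does not force it.
Worlds forcing the formula: { }.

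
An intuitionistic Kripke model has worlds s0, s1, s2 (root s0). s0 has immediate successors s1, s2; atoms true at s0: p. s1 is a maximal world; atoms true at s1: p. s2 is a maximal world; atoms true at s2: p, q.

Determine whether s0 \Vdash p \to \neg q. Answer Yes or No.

s0 \nVdash p \to \neg q: already at s0 itself, s0 \Vdash p but s0 \nVdash \neg q.
s0 \nVdash \neg q since s2 is accessible from s0 and s2 \Vdash q.

No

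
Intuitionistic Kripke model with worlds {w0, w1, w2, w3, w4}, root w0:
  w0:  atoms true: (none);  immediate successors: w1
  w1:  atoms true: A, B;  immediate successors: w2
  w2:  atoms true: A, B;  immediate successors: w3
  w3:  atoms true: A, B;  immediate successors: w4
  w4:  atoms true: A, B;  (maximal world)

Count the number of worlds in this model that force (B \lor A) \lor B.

w0: does not force it — w0 \nVdash (B \lor A) \lor B: neither disjunct is forced at w0.
w1: forces it.
w2: forces it.
w3: forces it.
w4: forces it.
Worlds forcing the formula: {w1, w2, w3, w4}.

4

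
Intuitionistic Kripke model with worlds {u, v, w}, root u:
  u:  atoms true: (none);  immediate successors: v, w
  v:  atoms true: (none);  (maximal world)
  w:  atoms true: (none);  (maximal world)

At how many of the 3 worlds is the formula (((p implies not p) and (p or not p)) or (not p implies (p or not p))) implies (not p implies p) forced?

u: does not force it — u does not force (((p implies not p) and (p or not p)) or (not p implies (p or not p))) implies (not p implies p): already at u itself, u forces ((p implies not p) and (p or not p)) or (not p implies (p or not p)) but u does not force not p implies p.
v: does not force it — v does not force (((p implies not p) and (p or not p)) or (not p implies (p or not p))) implies (not p implies p): already at v itself, v forces ((p implies not p) and (p or not p)) or (not p implies (p or not p)) but v does not force not p implies p.
w: does not force it.
Worlds forcing the formula: { }.

0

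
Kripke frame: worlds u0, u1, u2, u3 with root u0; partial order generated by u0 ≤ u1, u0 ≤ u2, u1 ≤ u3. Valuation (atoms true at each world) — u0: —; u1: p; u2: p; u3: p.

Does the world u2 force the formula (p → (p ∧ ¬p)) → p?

Yes

u2 ⊩ (p → (p ∧ ¬p)) → p vacuously: no world accessible from u2 forces the antecedent p → (p ∧ ¬p).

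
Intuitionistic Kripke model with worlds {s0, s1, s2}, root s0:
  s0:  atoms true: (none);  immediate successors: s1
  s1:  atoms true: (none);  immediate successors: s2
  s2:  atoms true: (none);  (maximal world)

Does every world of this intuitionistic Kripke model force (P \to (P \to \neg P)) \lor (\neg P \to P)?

Yes

s0 \Vdash (P \to (P \to \neg P)) \lor (\neg P \to P) via the disjunct P \to (P \to \neg P).
Since the root s0 forces (P \to (P \to \neg P)) \lor (\neg P \to P) and forcing is persistent (monotone upward), every world forces it.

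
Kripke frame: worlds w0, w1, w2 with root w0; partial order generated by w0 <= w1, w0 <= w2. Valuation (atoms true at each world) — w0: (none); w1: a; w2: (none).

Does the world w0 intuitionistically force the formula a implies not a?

No

w0 does not force a implies not a: at the accessible world w1, w1 forces a but w1 does not force not a.
w1 does not force not a since w1 is accessible from w1 and w1 forces a.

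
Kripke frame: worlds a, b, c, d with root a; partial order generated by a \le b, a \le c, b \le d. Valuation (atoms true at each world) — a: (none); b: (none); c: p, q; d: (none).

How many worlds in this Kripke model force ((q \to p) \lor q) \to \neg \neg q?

1

a: does not force it — a \nVdash ((q \to p) \lor q) \to \neg \neg q: already at a itself, a \Vdash (q \to p) \lor q but a \nVdash \neg \neg q.
b: does not force it — b \nVdash ((q \to p) \lor q) \to \neg \neg q: already at b itself, b \Vdash (q \to p) \lor q but b \nVdash \neg \neg q.
c: forces it.
d: does not force it — d \nVdash ((q \to p) \lor q) \to \neg \neg q: already at d itself, d \Vdash (q \to p) \lor q but d \nVdash \neg \neg q.
Worlds forcing the formula: {c}.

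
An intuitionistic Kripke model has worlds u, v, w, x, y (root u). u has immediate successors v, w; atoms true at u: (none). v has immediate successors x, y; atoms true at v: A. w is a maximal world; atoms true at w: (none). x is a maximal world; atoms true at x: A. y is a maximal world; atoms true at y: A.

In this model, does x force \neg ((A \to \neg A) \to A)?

x \nVdash \neg ((A \to \neg A) \to A) since x is accessible from x and x \Vdash (A \to \neg A) \to A.
x \Vdash (A \to \neg A) \to A vacuously: no world accessible from x forces the antecedent A \to \neg A.

No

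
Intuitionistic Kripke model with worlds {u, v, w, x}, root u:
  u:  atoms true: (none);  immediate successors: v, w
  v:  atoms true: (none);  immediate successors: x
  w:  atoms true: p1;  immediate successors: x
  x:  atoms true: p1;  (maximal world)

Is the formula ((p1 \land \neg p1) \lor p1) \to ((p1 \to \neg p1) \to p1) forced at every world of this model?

u \Vdash ((p1 \land \neg p1) \lor p1) \to ((p1 \to \neg p1) \to p1): every world accessible from u that forces (p1 \land \neg p1) \lor p1 (namely w, x) also forces (p1 \to \neg p1) \to p1.
Since the root u forces ((p1 \land \neg p1) \lor p1) \to ((p1 \to \neg p1) \to p1) and forcing is persistent (monotone upward), every world forces it.

Yes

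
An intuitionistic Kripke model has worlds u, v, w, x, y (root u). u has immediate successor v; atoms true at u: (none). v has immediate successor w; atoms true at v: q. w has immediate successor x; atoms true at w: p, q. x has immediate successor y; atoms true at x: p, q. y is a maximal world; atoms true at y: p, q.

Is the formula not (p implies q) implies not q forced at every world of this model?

u forces not (p implies q) implies not q vacuously: no world accessible from u forces the antecedent not (p implies q).
Since the root u forces not (p implies q) implies not q and forcing is persistent (monotone upward), every world forces it.

Yes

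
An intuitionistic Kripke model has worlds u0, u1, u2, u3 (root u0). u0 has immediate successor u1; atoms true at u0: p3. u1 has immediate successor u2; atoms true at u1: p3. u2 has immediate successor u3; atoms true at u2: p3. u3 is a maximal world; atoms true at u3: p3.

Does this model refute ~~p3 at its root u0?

No

u0 ||- ~~p3: no world accessible from u0 forces ~p3.
So the root u0 forces ~~p3; the model is not a countermodel.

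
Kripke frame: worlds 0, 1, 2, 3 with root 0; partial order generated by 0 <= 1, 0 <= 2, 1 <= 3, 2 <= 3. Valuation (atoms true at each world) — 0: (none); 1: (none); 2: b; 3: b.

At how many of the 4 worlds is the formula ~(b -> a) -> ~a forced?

4

0: forces it.
1: forces it.
2: forces it.
3: forces it.
Worlds forcing the formula: {0, 1, 2, 3}.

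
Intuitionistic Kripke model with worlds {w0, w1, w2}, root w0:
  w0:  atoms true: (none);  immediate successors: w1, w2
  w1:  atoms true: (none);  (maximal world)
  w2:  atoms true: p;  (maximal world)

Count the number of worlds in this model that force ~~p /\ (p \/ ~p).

1

w0: does not force it — w0 ||-/- ~~p /\ (p \/ ~p) since w0 fails ~~p.
w1: does not force it.
w2: forces it.
Worlds forcing the formula: {w2}.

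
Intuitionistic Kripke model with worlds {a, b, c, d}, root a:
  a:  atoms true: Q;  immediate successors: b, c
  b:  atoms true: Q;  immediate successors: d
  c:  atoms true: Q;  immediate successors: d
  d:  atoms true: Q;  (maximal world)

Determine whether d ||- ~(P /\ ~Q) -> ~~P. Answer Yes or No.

No

d ||-/- ~(P /\ ~Q) -> ~~P: already at d itself, d ||- ~(P /\ ~Q) but d ||-/- ~~P.
d ||-/- ~~P since d is accessible from d and d ||- ~P.
d ||- ~P: no world accessible from d forces P.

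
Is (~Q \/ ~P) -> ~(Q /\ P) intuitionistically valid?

Yes

This is a constructively valid De Morgan direction (disjunction of negations to negated conjunction), which is intuitionistically derivable.
If ~Q holds at a world then no accessible world forces Q, hence none forces Q /\ P; likewise for ~P.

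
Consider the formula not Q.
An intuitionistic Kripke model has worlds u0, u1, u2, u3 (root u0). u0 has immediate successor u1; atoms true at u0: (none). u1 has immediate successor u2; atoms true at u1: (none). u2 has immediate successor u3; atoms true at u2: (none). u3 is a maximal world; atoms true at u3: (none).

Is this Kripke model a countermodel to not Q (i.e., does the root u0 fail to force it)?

No

u0 forces not Q: no world accessible from u0 forces Q.
So the root u0 forces not Q; the model is not a countermodel.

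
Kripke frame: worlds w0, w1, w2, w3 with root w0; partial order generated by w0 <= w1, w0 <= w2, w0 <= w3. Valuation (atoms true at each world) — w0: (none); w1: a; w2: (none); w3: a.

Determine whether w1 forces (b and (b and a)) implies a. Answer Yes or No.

w1 forces (b and (b and a)) implies a vacuously: no world accessible from w1 forces the antecedent b and (b and a).

Yes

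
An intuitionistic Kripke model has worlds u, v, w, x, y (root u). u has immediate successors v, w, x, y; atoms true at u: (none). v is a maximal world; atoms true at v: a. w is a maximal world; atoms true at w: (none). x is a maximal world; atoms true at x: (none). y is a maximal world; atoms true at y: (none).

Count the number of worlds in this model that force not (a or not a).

0

u: does not force it — u does not force not (a or not a) since v is accessible from u and v forces a or not a.
v: does not force it — v does not force not (a or not a) since v is accessible from v and v forces a or not a.
w: does not force it.
x: does not force it.
y: does not force it.
Worlds forcing the formula: { }.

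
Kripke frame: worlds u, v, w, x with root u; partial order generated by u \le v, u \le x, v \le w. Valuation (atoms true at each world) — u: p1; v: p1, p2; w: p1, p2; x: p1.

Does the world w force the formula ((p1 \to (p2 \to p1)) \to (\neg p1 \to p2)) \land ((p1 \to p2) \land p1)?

Yes

w \Vdash ((p1 \to (p2 \to p1)) \to (\neg p1 \to p2)) \land ((p1 \to p2) \land p1) since w forces both conjuncts.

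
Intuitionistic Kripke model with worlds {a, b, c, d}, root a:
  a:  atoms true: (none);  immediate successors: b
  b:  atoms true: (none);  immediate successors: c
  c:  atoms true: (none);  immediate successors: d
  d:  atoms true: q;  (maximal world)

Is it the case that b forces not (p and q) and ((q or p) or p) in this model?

b does not force not (p and q) and ((q or p) or p) since b fails (q or p) or p.

No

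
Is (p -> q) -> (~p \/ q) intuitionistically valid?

No

This is the material-implication-as-disjunction principle, which is not intuitionistically valid.
A Kripke countermodel: worlds a, b; order generated by a <= b; atoms true at each world — a:{}; b:{p,q}.
a ||-/- (p -> q) -> (~p \/ q): already at a itself, a ||- p -> q but a ||-/- ~p \/ q.
a ||-/- ~p \/ q: neither disjunct is forced at a.
a ||-/- ~p since b is accessible from a and b ||- p.
So the root a does not force the formula.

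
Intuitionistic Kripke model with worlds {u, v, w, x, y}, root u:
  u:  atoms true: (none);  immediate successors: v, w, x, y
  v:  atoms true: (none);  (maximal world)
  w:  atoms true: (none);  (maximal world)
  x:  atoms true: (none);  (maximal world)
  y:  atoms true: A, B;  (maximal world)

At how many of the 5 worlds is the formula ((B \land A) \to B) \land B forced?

1

u: does not force it — u \nVdash ((B \land A) \to B) \land B since u fails B.
v: does not force it — v \nVdash ((B \land A) \to B) \land B since v fails B.
w: does not force it — w \nVdash ((B \land A) \to B) \land B since w fails B.
x: does not force it.
y: forces it.
Worlds forcing the formula: {y}.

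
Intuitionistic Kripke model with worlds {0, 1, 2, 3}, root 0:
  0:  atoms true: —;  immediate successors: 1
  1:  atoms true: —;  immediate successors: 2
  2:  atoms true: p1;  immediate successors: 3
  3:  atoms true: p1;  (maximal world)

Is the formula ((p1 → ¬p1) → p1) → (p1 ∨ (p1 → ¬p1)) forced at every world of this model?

No

Not every world: 0 ⊮ ((p1 → ¬p1) → p1) → (p1 ∨ (p1 → ¬p1)).
0 ⊮ ((p1 → ¬p1) → p1) → (p1 ∨ (p1 → ¬p1)): already at 0 itself, 0 ⊩ (p1 → ¬p1) → p1 but 0 ⊮ p1 ∨ (p1 → ¬p1).
0 ⊮ p1 ∨ (p1 → ¬p1): neither disjunct is forced at 0.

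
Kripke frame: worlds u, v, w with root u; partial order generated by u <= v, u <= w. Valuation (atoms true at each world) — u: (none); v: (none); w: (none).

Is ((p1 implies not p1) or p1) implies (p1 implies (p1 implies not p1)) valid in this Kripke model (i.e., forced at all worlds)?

Yes

u forces ((p1 implies not p1) or p1) implies (p1 implies (p1 implies not p1)): every world accessible from u that forces (p1 implies not p1) or p1 (namely u, v, w) also forces p1 implies (p1 implies not p1).
Since the root u forces ((p1 implies not p1) or p1) implies (p1 implies (p1 implies not p1)) and forcing is persistent (monotone upward), every world forces it.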